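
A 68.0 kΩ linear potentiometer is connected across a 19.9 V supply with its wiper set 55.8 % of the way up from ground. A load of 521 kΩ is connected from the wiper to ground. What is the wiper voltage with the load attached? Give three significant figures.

V ≈ 10.8 V

The wiper splits the pot into (1−α)R = 30.06 kΩ above and αR = 37.94 kΩ below.
Lower section ‖ load = 35.37 kΩ.
V_wiper = 19.9 × 35.37/(30.06 + 35.37) = 10.8 V.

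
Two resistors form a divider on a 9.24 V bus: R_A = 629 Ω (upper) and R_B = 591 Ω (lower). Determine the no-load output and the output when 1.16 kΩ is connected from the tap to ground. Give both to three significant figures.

Unloaded: 4.48 V; loaded: 3.54 V

Open-circuit: V = 9.24 × 591/(629 + 591) = 4.48 V.
With the load, R_B becomes R_B‖R_L = 391.5 Ω, so V = 9.24 × 391.5/1021 = 3.54 V.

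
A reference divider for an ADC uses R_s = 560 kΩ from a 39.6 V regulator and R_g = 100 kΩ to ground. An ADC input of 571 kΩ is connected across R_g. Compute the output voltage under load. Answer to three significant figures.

V_out ≈ 5.22 V

The load sits in parallel with R_g: R_g‖R_L = (100 × 571) / (100 + 571) = 85.10 kΩ.
V_out = 39.6 × 85.10 / (560 + 85.10) = 39.6 × 85.10/645.1 = 5.22 V.
(Unloaded it would have been 6.00 V.)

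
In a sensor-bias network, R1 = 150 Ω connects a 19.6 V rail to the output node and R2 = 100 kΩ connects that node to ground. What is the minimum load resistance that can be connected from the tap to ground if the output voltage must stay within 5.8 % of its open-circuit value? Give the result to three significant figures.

R_L(min) ≈ 2.43 kΩ

Output resistance R_th = R1‖R2 = (150 × 100000)/100200 = 149.8 Ω.
The fractional drop is R_th/(R_th + R_L); requiring this ≤ 0.0580 gives R_L ≥ R_th(1/0.0580 − 1) = 149.8 × 16.24 = 2.43 kΩ.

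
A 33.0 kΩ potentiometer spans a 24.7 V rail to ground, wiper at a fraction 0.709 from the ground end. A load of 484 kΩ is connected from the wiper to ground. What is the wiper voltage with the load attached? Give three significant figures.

The wiper splits the pot into (1−α)R = 9.603 kΩ above and αR = 23.40 kΩ below.
Lower section ‖ load = 22.32 kΩ.
V_wiper = 24.7 × 22.32/(9.603 + 22.32) = 17.3 V.

V ≈ 17.3 V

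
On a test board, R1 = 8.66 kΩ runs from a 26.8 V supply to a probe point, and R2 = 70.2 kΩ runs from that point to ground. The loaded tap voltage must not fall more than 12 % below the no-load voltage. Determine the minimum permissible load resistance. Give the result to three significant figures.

R_L(min) ≈ 56.5 kΩ

Output resistance R_th = R1‖R2 = (8.66 × 70.2)/78.86 = 7.709 kΩ.
The fractional drop is R_th/(R_th + R_L); requiring this ≤ 0.120 gives R_L ≥ R_th(1/0.120 − 1) = 7.709 × 7.333 = 56.5 kΩ.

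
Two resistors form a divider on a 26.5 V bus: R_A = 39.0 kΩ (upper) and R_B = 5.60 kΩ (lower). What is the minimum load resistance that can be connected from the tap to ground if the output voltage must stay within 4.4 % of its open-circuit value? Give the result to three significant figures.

Output resistance R_th = R_A‖R_B = (39.0 × 5.60)/44.60 = 4.897 kΩ.
The fractional drop is R_th/(R_th + R_L); requiring this ≤ 0.0440 gives R_L ≥ R_th(1/0.0440 − 1) = 4.897 × 21.73 = 106 kΩ.

R_L(min) ≈ 106 kΩ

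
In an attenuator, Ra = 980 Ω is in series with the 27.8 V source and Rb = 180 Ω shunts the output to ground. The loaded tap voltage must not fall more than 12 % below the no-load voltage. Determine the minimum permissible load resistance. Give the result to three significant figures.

Output resistance R_th = Ra‖Rb = (980 × 180)/1160 = 152.1 Ω.
The fractional drop is R_th/(R_th + R_L); requiring this ≤ 0.120 gives R_L ≥ R_th(1/0.120 − 1) = 152.1 × 7.333 = 1.12 kΩ.

R_L(min) ≈ 1.12 kΩ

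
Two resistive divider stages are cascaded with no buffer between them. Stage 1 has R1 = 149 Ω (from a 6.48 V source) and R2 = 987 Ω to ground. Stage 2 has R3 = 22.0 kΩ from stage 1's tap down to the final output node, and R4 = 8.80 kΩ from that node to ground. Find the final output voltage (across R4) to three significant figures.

V_out ≈ 1.60 V

Stage 2 presents R3+R4 = 30800 Ω as a load on stage 1's tap.
Stage 1's lower leg becomes R2‖(R3+R4) = 956.4 Ω, so V_mid = 6.48 × 956.4/1105 = 5.607 V.
Stage 2 is itself unloaded: V_out = V_mid × R4/(R3+R4) = 5.607 × 8800/30800 = 1.60 V.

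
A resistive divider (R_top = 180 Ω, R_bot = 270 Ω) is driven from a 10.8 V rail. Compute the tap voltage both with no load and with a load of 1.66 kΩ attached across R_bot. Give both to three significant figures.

Unloaded: 6.48 V; loaded: 6.08 V

Open-circuit: V = 10.8 × 270/(180 + 270) = 6.48 V.
With the load, R_bot becomes R_bot‖R_L = 232.2 Ω, so V = 10.8 × 232.2/412.2 = 6.08 V.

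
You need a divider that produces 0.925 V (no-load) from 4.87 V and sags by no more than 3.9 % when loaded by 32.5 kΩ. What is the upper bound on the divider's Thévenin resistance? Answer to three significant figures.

Loading drop = R_th/(R_th + R_L) ≤ 0.0390, so R_th ≤ R_L · ε/(1−ε) = 32.5 kΩ × 0.0390/0.9610 = 1.32 kΩ.
(Any R1, R2 with R2/(R1+R2) = 0.190 and R1‖R2 ≤ 1.32 kΩ will meet the spec.)

R_th ≤ 1.32 kΩ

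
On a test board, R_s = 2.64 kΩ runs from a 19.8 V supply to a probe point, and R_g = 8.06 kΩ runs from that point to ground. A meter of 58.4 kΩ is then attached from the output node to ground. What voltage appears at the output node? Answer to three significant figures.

V_out ≈ 14.4 V

The load sits in parallel with R_g: R_g‖R_L = (8.06 × 58.4) / (8.06 + 58.4) = 7.083 kΩ.
V_out = 19.8 × 7.083 / (2.64 + 7.083) = 19.8 × 7.083/9.723 = 14.4 V.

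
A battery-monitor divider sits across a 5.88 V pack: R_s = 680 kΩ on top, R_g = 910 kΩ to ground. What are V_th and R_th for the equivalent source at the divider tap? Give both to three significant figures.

V_th is the open-circuit tap voltage: 5.88 × 910/(680 + 910) = 3.37 V.
With the supply zeroed, R_s and R_g appear in parallel from the tap: R_th = R_s‖R_g = (680 × 910)/1590 = 389 kΩ.

V_th = 3.37 V, R_th = 389 kΩ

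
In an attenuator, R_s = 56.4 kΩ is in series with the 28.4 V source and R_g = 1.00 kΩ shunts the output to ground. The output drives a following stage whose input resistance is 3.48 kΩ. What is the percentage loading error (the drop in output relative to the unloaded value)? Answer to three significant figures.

22.0 %

Unloaded V = 28.4 × 1.00/57.40 = 0.4948 V.
Loaded: R_g‖R_L = 0.7768 kΩ, giving V = 28.4 × 0.7768/57.18 = 0.3858 V.
Drop = (0.4948 − 0.3858) / 0.4948 = 22.0 %.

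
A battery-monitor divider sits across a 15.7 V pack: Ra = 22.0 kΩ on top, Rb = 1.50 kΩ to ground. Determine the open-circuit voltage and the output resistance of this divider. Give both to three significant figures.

V_th is the open-circuit tap voltage: 15.7 × 1.50/(22.0 + 1.50) = 1.00 V.
With the supply zeroed, Ra and Rb appear in parallel from the tap: R_th = Ra‖Rb = (22.0 × 1.50)/23.50 = 1.40 kΩ.

V_th = 1.00 V, R_th = 1.40 kΩ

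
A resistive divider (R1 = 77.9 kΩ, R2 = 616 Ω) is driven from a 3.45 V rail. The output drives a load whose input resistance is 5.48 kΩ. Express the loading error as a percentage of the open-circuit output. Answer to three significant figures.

10.0 %

The divider's output (Thévenin) resistance is R1‖R2 = 611.2 Ω.
Fractional drop under load = R_th/(R_th + R_L) = 611.2 / (611.2 + 5480) = 0.1003.
So the output falls by 10.0 %.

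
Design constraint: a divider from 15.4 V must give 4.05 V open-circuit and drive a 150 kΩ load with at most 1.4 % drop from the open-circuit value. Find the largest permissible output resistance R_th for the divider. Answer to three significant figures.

Loading drop = R_th/(R_th + R_L) ≤ 0.0140, so R_th ≤ R_L · ε/(1−ε) = 150 kΩ × 0.0140/0.9860 = 2.13 kΩ.
(Any R1, R2 with R2/(R1+R2) = 0.263 and R1‖R2 ≤ 2.13 kΩ will meet the spec.)

R_th ≤ 2.13 kΩ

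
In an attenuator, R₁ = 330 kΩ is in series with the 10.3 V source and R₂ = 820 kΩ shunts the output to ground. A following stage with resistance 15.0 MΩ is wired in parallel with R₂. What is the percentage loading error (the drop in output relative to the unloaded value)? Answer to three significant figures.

1.54 %

The divider's output (Thévenin) resistance is R₁‖R₂ = 235.3 kΩ.
Fractional drop under load = R_th/(R_th + R_L) = 235.3 / (235.3 + 15000) = 0.01544.
So the output falls by 1.54 %.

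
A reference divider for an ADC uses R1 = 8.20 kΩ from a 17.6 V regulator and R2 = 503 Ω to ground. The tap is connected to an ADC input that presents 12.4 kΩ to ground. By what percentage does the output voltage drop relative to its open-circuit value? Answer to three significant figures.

3.68 %

The divider's output (Thévenin) resistance is R1‖R2 = 473.9 Ω.
Fractional drop under load = R_th/(R_th + R_L) = 473.9 / (473.9 + 12400) = 0.03681.
So the output falls by 3.68 %.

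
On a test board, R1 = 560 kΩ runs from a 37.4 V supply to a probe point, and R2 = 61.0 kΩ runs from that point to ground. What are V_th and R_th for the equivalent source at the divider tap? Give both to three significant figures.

V_th is the open-circuit tap voltage: 37.4 × 61.0/(560 + 61.0) = 3.67 V.
With the supply zeroed, R1 and R2 appear in parallel from the tap: R_th = R1‖R2 = (560 × 61.0)/621.0 = 55.0 kΩ.

V_th = 3.67 V, R_th = 55.0 kΩ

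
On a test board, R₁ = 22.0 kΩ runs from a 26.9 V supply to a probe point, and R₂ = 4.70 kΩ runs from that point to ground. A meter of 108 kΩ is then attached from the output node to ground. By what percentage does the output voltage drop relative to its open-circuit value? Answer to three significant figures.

The divider's output (Thévenin) resistance is R₁‖R₂ = 3.873 kΩ.
Fractional drop under load = R_th/(R_th + R_L) = 3.873 / (3.873 + 108) = 0.03462.
So the output falls by 3.46 %.

3.46 %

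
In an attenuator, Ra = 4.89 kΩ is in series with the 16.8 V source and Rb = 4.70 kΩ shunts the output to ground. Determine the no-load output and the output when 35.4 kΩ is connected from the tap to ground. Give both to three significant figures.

Unloaded: 8.23 V; loaded: 7.71 V

Open-circuit: V = 16.8 × 4.70/(4.89 + 4.70) = 8.23 V.
With the load, Rb becomes Rb‖R_L = 4.149 kΩ, so V = 16.8 × 4.149/9.039 = 7.71 V.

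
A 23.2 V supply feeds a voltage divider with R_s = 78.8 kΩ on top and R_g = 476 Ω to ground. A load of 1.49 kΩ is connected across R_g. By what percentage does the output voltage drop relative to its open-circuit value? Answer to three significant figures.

Unloaded V = 23.2 × 476/79280 = 0.1393 V.
Loaded: R_g‖R_L = 360.8 Ω, giving V = 23.2 × 360.8/79160 = 0.1057 V.
Drop = (0.1393 − 0.1057) / 0.1393 = 24.1 %.

24.1 %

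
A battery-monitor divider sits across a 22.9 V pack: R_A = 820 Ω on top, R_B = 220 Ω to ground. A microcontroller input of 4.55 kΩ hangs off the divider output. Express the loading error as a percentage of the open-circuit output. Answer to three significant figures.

The divider's output (Thévenin) resistance is R_A‖R_B = 173.5 Ω.
Fractional drop under load = R_th/(R_th + R_L) = 173.5 / (173.5 + 4550) = 0.03672.
So the output falls by 3.67 %.

3.67 %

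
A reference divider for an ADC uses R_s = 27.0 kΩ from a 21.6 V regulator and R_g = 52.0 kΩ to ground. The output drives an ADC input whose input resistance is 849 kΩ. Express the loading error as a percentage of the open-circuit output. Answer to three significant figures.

2.05 %

The divider's output (Thévenin) resistance is R_s‖R_g = 17.77 kΩ.
Fractional drop under load = R_th/(R_th + R_L) = 17.77 / (17.77 + 849) = 0.02050.
So the output falls by 2.05 %.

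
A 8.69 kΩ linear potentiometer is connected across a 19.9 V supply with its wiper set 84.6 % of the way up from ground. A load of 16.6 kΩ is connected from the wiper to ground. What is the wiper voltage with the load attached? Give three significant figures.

V ≈ 15.8 V

The wiper splits the pot into (1−α)R = 1.338 kΩ above and αR = 7.352 kΩ below.
Lower section ‖ load = 5.095 kΩ.
V_wiper = 19.9 × 5.095/(1.338 + 5.095) = 15.8 V.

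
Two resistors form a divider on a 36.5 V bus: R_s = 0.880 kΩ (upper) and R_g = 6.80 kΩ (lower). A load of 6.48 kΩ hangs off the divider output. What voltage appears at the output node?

V_out ≈ 28.8 V

The load sits in parallel with R_g: R_g‖R_L = (6800 × 6480) / (6800 + 6480) = 3318 Ω.
V_out = 36.5 × 3318 / (880 + 3318) = 36.5 × 3318/4198 = 28.8 V.
(Unloaded it would have been 32.3 V.)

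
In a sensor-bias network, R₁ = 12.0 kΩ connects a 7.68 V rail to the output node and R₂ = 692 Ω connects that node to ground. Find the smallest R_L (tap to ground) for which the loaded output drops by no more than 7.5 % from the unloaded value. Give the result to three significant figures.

Output resistance R_th = R₁‖R₂ = (12000 × 692)/12690 = 654.3 Ω.
The fractional drop is R_th/(R_th + R_L); requiring this ≤ 0.0750 gives R_L ≥ R_th(1/0.0750 − 1) = 654.3 × 12.33 = 8.07 kΩ.

R_L(min) ≈ 8.07 kΩ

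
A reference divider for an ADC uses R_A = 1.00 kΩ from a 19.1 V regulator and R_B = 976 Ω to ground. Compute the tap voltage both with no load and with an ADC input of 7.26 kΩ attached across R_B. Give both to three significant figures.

Unloaded: 9.43 V; loaded: 8.83 V

Open-circuit: V = 19.1 × 976/(1000 + 976) = 9.43 V.
With the load, R_B becomes R_B‖R_L = 860.3 Ω, so V = 19.1 × 860.3/1860 = 8.83 V.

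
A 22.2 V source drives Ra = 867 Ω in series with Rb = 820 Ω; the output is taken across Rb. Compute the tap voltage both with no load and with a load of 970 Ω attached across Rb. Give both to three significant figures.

Unloaded: 10.8 V; loaded: 7.52 V

Open-circuit: V = 22.2 × 820/(867 + 820) = 10.8 V.
With the load, Rb becomes Rb‖R_L = 444.4 Ω, so V = 22.2 × 444.4/1311 = 7.52 V.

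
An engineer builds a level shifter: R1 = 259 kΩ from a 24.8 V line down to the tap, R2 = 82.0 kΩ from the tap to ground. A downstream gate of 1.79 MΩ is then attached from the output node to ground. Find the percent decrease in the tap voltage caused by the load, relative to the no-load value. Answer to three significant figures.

3.36 %

The divider's output (Thévenin) resistance is R1‖R2 = 62.28 kΩ.
Fractional drop under load = R_th/(R_th + R_L) = 62.28 / (62.28 + 1790) = 0.03362.
So the output falls by 3.36 %.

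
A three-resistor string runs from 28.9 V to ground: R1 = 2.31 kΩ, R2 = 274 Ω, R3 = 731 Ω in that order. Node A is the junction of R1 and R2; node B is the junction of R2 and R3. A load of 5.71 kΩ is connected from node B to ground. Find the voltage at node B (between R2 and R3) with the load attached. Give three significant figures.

At node B, R3 is in parallel with the load: R3‖R_L = 648.0 Ω.
Below node A the resistance is R2 + (R3‖R_L) = 922.0 Ω, so V_A = 28.9 × 922.0/3232 = 8.245 V.
Then V_B = V_A × (R3‖R_L)/(R2 + R3‖R_L) = 8.245 × 648.0/922.0 = 5.79 V.

V ≈ 5.79 V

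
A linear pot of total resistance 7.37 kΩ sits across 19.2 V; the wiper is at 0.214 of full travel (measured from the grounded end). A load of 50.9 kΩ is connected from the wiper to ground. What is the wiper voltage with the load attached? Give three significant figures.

V ≈ 4.01 V

The wiper splits the pot into (1−α)R = 5.793 kΩ above and αR = 1.577 kΩ below.
Lower section ‖ load = 1.530 kΩ.
V_wiper = 19.2 × 1.530/(5.793 + 1.530) = 4.01 V.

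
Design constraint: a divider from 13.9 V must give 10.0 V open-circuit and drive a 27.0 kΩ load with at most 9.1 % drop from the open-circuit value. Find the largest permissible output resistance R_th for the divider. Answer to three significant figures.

R_th ≤ 2.70 kΩ

Loading drop = R_th/(R_th + R_L) ≤ 0.0910, so R_th ≤ R_L · ε/(1−ε) = 27.0 kΩ × 0.0910/0.9090 = 2.70 kΩ.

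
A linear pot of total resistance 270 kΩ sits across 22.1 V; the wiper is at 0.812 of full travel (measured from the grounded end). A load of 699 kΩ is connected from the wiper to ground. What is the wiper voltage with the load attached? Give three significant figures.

V ≈ 16.9 V

The wiper splits the pot into (1−α)R = 50.76 kΩ above and αR = 219.2 kΩ below.
Lower section ‖ load = 166.9 kΩ.
V_wiper = 22.1 × 166.9/(50.76 + 166.9) = 16.9 V.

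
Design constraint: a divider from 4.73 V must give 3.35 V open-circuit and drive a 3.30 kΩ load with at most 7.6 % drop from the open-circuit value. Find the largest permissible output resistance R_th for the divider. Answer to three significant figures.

R_th ≤ 271 Ω

Loading drop = R_th/(R_th + R_L) ≤ 0.0760, so R_th ≤ R_L · ε/(1−ε) = 3.30 kΩ × 0.0760/0.9240 = 271 Ω.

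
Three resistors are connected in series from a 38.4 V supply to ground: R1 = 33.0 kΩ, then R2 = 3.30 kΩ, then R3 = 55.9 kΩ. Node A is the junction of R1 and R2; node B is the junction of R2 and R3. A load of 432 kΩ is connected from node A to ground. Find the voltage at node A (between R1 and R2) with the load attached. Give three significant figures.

Below node A the series string R2+R3 = 59.20 kΩ sits in parallel with the 432 kΩ load: 52.07 kΩ.
V_A = 38.4 × 52.07/(33.0 + 52.07) = 23.5 V.

V ≈ 23.5 V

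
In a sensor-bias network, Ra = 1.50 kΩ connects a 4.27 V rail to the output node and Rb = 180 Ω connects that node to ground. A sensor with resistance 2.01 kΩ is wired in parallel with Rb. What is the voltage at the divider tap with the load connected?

The load sits in parallel with Rb: Rb‖R_L = (180 × 2010) / (180 + 2010) = 165.2 Ω.
V_out = 4.27 × 165.2 / (1500 + 165.2) = 4.27 × 165.2/1665 = 0.424 V.
(Unloaded it would have been 0.457 V.)

V_out ≈ 0.424 V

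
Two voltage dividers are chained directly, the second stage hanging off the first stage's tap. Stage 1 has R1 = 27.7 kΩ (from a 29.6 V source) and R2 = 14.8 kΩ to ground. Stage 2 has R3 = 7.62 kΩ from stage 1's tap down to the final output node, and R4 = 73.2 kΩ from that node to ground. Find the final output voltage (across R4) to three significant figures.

V_out ≈ 8.34 V

Stage 2 presents R3+R4 = 80.82 kΩ as a load on stage 1's tap.
Stage 1's lower leg becomes R2‖(R3+R4) = 12.51 kΩ, so V_mid = 29.6 × 12.51/40.21 = 9.209 V.
Stage 2 is itself unloaded: V_out = V_mid × R4/(R3+R4) = 9.209 × 73.2/80.82 = 8.34 V.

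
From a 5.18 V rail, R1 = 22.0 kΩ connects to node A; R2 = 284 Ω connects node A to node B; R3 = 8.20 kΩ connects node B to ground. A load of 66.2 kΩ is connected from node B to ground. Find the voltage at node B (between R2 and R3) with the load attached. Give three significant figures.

V ≈ 1.28 V

At node B, R3 is in parallel with the load: R3‖R_L = 7296 Ω.
Below node A the resistance is R2 + (R3‖R_L) = 7580 Ω, so V_A = 5.18 × 7580/29580 = 1.327 V.
Then V_B = V_A × (R3‖R_L)/(R2 + R3‖R_L) = 1.327 × 7296/7580 = 1.28 V.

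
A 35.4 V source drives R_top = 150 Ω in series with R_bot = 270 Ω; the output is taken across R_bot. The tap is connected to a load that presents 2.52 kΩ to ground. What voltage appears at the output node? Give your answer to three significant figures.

The load sits in parallel with R_bot: R_bot‖R_L = (270 × 2520) / (270 + 2520) = 243.9 Ω.
V_out = 35.4 × 243.9 / (150 + 243.9) = 35.4 × 243.9/393.9 = 21.9 V.

V_out ≈ 21.9 V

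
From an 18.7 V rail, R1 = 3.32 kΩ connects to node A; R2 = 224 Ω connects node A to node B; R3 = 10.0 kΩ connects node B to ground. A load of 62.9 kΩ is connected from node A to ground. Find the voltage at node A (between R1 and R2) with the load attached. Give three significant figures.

Below node A the series string R2+R3 = 10220 Ω sits in parallel with the 62900 Ω load: 8795 Ω.
V_A = 18.7 × 8795/(3320 + 8795) = 13.6 V.

V ≈ 13.6 V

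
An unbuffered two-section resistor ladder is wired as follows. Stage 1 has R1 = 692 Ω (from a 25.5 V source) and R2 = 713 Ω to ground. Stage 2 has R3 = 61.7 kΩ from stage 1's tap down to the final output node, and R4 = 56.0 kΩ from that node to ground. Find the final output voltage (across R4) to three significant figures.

V_out ≈ 6.14 V

Stage 2 presents R3+R4 = 117700 Ω as a load on stage 1's tap.
Stage 1's lower leg becomes R2‖(R3+R4) = 708.7 Ω, so V_mid = 25.5 × 708.7/1401 = 12.90 V.
Stage 2 is itself unloaded: V_out = V_mid × R4/(R3+R4) = 12.90 × 56000/117700 = 6.14 V.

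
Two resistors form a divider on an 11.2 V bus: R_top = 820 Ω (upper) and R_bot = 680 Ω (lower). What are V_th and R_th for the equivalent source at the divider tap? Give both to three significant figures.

V_th is the open-circuit tap voltage: 11.2 × 680/(820 + 680) = 5.08 V.
With the supply zeroed, R_top and R_bot appear in parallel from the tap: R_th = R_top‖R_bot = (820 × 680)/1500 = 372 Ω.

V_th = 5.08 V, R_th = 372 Ω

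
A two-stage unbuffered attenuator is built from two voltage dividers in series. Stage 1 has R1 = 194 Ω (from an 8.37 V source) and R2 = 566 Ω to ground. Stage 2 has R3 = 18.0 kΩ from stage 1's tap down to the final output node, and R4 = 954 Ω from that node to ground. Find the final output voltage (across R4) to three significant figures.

V_out ≈ 0.311 V

Stage 2 presents R3+R4 = 18950 Ω as a load on stage 1's tap.
Stage 1's lower leg becomes R2‖(R3+R4) = 549.6 Ω, so V_mid = 8.37 × 549.6/743.6 = 6.186 V.
Stage 2 is itself unloaded: V_out = V_mid × R4/(R3+R4) = 6.186 × 954/18950 = 0.311 V.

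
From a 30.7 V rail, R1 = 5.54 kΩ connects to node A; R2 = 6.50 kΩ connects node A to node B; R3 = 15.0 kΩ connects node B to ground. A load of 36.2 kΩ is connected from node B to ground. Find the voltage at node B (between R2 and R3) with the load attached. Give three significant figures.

At node B, R3 is in parallel with the load: R3‖R_L = 10.61 kΩ.
Below node A the resistance is R2 + (R3‖R_L) = 17.11 kΩ, so V_A = 30.7 × 17.11/22.65 = 23.19 V.
Then V_B = V_A × (R3‖R_L)/(R2 + R3‖R_L) = 23.19 × 10.61/17.11 = 14.4 V.

V ≈ 14.4 V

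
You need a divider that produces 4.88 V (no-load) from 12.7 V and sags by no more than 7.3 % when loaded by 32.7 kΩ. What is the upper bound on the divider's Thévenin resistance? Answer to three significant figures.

Loading drop = R_th/(R_th + R_L) ≤ 0.0730, so R_th ≤ R_L · ε/(1−ε) = 32.7 kΩ × 0.0730/0.9270 = 2.58 kΩ.

R_th ≤ 2.58 kΩ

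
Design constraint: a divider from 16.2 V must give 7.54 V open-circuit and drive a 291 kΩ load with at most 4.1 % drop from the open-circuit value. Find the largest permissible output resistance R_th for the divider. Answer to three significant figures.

R_th ≤ 12.4 kΩ

Loading drop = R_th/(R_th + R_L) ≤ 0.0410, so R_th ≤ R_L · ε/(1−ε) = 291 kΩ × 0.0410/0.9590 = 12.4 kΩ.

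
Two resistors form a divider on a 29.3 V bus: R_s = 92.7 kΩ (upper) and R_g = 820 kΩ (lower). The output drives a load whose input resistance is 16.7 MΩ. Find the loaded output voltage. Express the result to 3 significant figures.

V_out ≈ 26.2 V

The load sits in parallel with R_g: R_g‖R_L = (820 × 16700) / (820 + 16700) = 781.6 kΩ.
V_out = 29.3 × 781.6 / (92.7 + 781.6) = 29.3 × 781.6/874.3 = 26.2 V.
(Unloaded it would have been 26.3 V.)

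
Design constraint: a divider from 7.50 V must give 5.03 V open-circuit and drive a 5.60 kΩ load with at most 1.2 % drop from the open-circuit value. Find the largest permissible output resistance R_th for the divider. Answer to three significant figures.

Loading drop = R_th/(R_th + R_L) ≤ 0.0120, so R_th ≤ R_L · ε/(1−ε) = 5.60 kΩ × 0.0120/0.9880 = 68.0 Ω.

R_th ≤ 68.0 Ω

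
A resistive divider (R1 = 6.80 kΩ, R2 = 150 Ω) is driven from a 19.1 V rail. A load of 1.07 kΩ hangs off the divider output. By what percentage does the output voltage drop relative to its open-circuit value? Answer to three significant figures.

12.1 %

Unloaded V = 19.1 × 150/6950 = 0.41223 V.
Loaded: R2‖R_L = 131.6 Ω, giving V = 19.1 × 131.6/6932 = 0.36251 V.
Drop = (0.41223 − 0.36251) / 0.41223 = 12.1 %.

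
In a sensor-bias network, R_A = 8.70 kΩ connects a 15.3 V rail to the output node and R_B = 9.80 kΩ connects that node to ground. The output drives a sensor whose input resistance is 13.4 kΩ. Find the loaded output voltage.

The load sits in parallel with R_B: R_B‖R_L = (9.80 × 13.4) / (9.80 + 13.4) = 5.660 kΩ.
V_out = 15.3 × 5.660 / (8.70 + 5.660) = 15.3 × 5.660/14.36 = 6.03 V.

V_out ≈ 6.03 V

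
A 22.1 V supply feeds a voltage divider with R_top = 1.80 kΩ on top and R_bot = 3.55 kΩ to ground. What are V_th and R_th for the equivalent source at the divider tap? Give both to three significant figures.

V_th = 14.7 V, R_th = 1.19 kΩ

V_th is the open-circuit tap voltage: 22.1 × 3.55/(1.80 + 3.55) = 14.7 V.
With the supply zeroed, R_top and R_bot appear in parallel from the tap: R_th = R_top‖R_bot = (1.80 × 3.55)/5.350 = 1.19 kΩ.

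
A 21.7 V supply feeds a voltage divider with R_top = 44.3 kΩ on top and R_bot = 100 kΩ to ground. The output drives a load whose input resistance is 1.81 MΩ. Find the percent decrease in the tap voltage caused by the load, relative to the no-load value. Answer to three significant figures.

1.67 %

The divider's output (Thévenin) resistance is R_top‖R_bot = 30.70 kΩ.
Fractional drop under load = R_th/(R_th + R_L) = 30.70 / (30.70 + 1810) = 0.01668.
So the output falls by 1.67 %.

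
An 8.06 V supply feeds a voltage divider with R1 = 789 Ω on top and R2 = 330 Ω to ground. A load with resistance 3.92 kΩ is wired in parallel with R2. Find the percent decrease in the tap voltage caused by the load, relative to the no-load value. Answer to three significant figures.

The divider's output (Thévenin) resistance is R1‖R2 = 232.7 Ω.
Fractional drop under load = R_th/(R_th + R_L) = 232.7 / (232.7 + 3920) = 0.05603.
So the output falls by 5.60 %.

5.60 %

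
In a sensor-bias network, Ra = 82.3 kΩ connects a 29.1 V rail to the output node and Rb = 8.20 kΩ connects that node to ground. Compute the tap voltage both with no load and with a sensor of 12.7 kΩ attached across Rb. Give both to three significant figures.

Open-circuit: V = 29.1 × 8.20/(82.3 + 8.20) = 2.64 V.
With the load, Rb becomes Rb‖R_L = 4.983 kΩ, so V = 29.1 × 4.983/87.28 = 1.66 V.

Unloaded: 2.64 V; loaded: 1.66 V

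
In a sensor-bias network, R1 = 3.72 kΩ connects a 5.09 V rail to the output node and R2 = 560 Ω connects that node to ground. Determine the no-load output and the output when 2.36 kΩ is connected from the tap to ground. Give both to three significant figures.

Open-circuit: V = 5.09 × 560/(3720 + 560) = 0.666 V.
With the load, R2 becomes R2‖R_L = 452.6 Ω, so V = 5.09 × 452.6/4173 = 0.552 V.

Unloaded: 0.666 V; loaded: 0.552 V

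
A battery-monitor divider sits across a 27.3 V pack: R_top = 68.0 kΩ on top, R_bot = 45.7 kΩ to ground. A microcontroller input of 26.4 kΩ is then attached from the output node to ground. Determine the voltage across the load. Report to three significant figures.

V_out ≈ 5.39 V

The load sits in parallel with R_bot: R_bot‖R_L = (45.7 × 26.4) / (45.7 + 26.4) = 16.73 kΩ.
V_out = 27.3 × 16.73 / (68.0 + 16.73) = 27.3 × 16.73/84.73 = 5.39 V.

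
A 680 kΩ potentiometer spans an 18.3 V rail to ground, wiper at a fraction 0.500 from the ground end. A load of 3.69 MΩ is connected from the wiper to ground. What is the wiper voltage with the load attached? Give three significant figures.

The wiper splits the pot into (1−α)R = 340.0 kΩ above and αR = 340.0 kΩ below.
Lower section ‖ load = 311.3 kΩ.
V_wiper = 18.3 × 311.3/(340.0 + 311.3) = 8.75 V.

V ≈ 8.75 V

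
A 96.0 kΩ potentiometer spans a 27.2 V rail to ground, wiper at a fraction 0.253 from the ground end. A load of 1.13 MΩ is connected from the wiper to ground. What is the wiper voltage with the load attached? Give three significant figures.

V ≈ 6.77 V

The wiper splits the pot into (1−α)R = 71.71 kΩ above and αR = 24.29 kΩ below.
Lower section ‖ load = 23.78 kΩ.
V_wiper = 27.2 × 23.78/(71.71 + 23.78) = 6.77 V.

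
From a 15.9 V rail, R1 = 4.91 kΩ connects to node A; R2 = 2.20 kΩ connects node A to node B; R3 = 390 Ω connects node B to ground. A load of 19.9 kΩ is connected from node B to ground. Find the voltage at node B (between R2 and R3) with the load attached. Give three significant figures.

V ≈ 0.812 V

At node B, R3 is in parallel with the load: R3‖R_L = 382.5 Ω.
Below node A the resistance is R2 + (R3‖R_L) = 2583 Ω, so V_A = 15.9 × 2583/7493 = 5.480 V.
Then V_B = V_A × (R3‖R_L)/(R2 + R3‖R_L) = 5.480 × 382.5/2583 = 0.812 V.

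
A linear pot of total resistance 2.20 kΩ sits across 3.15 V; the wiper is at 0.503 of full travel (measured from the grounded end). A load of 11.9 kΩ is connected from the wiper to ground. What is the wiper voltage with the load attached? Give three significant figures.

The wiper splits the pot into (1−α)R = 1.093 kΩ above and αR = 1.107 kΩ below.
Lower section ‖ load = 1.012 kΩ.
V_wiper = 3.15 × 1.012/(1.093 + 1.012) = 1.51 V.

V ≈ 1.51 V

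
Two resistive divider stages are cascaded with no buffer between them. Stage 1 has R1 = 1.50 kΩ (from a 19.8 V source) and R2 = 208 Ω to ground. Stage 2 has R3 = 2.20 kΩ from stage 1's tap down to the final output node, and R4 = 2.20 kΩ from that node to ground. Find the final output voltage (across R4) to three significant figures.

Stage 2 presents R3+R4 = 4400 Ω as a load on stage 1's tap.
Stage 1's lower leg becomes R2‖(R3+R4) = 198.6 Ω, so V_mid = 19.8 × 198.6/1699 = 2.315 V.
Stage 2 is itself unloaded: V_out = V_mid × R4/(R3+R4) = 2.315 × 2200/4400 = 1.16 V.

V_out ≈ 1.16 V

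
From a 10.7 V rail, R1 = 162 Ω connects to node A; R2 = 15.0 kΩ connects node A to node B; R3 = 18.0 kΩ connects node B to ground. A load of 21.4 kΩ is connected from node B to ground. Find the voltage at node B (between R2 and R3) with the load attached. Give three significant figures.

At node B, R3 is in parallel with the load: R3‖R_L = 9777 Ω.
Below node A the resistance is R2 + (R3‖R_L) = 24780 Ω, so V_A = 10.7 × 24780/24940 = 10.63 V.
Then V_B = V_A × (R3‖R_L)/(R2 + R3‖R_L) = 10.63 × 9777/24780 = 4.19 V.

V ≈ 4.19 V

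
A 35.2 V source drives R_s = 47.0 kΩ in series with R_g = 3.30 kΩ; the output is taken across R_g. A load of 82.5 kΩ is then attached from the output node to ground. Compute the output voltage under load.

V_out ≈ 2.23 V

The load sits in parallel with R_g: R_g‖R_L = (3.30 × 82.5) / (3.30 + 82.5) = 3.173 kΩ.
V_out = 35.2 × 3.173 / (47.0 + 3.173) = 35.2 × 3.173/50.17 = 2.23 V.
(Unloaded it would have been 2.31 V.)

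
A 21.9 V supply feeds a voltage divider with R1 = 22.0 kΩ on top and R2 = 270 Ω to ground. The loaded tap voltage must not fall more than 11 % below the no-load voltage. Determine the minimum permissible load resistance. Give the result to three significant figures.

R_L(min) ≈ 2.16 kΩ

Output resistance R_th = R1‖R2 = (22000 × 270)/22270 = 266.7 Ω.
The fractional drop is R_th/(R_th + R_L); requiring this ≤ 0.110 gives R_L ≥ R_th(1/0.110 − 1) = 266.7 × 8.091 = 2.16 kΩ.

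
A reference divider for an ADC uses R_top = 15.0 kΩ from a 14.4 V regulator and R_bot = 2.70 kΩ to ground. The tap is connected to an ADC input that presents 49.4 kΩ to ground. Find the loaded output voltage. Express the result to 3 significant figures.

The load sits in parallel with R_bot: R_bot‖R_L = (2.70 × 49.4) / (2.70 + 49.4) = 2.560 kΩ.
V_out = 14.4 × 2.560 / (15.0 + 2.560) = 14.4 × 2.560/17.56 = 2.10 V.

V_out ≈ 2.10 V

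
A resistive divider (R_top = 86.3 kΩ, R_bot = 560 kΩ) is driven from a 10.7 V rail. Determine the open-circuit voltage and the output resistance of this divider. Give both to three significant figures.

V_th = 9.27 V, R_th = 74.8 kΩ

V_th is the open-circuit tap voltage: 10.7 × 560/(86.3 + 560) = 9.27 V.
With the supply zeroed, R_top and R_bot appear in parallel from the tap: R_th = R_top‖R_bot = (86.3 × 560)/646.3 = 74.8 kΩ.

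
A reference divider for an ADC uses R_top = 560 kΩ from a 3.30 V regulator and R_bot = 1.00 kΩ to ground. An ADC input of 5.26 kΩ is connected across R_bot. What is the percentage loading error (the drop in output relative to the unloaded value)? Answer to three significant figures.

16.0 %

The divider's output (Thévenin) resistance is R_top‖R_bot = 0.9982 kΩ.
Fractional drop under load = R_th/(R_th + R_L) = 0.9982 / (0.9982 + 5.26) = 0.1595.
So the output falls by 16.0 %.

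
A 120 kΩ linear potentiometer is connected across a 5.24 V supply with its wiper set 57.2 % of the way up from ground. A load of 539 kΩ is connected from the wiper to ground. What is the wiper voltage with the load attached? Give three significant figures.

The wiper splits the pot into (1−α)R = 51.36 kΩ above and αR = 68.64 kΩ below.
Lower section ‖ load = 60.89 kΩ.
V_wiper = 5.24 × 60.89/(51.36 + 60.89) = 2.84 V.

V ≈ 2.84 V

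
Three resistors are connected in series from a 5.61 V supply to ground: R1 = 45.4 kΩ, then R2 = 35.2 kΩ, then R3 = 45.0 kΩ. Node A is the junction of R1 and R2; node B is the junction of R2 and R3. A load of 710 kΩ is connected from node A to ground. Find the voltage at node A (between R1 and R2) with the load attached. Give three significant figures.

Below node A the series string R2+R3 = 80.20 kΩ sits in parallel with the 710 kΩ load: 72.06 kΩ.
V_A = 5.61 × 72.06/(45.4 + 72.06) = 3.44 V.

V ≈ 3.44 V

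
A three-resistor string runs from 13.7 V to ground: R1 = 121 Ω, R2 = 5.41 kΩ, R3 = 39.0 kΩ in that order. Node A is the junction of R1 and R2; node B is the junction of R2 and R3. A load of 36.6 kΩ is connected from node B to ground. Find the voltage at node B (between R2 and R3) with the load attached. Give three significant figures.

At node B, R3 is in parallel with the load: R3‖R_L = 18880 Ω.
Below node A the resistance is R2 + (R3‖R_L) = 24290 Ω, so V_A = 13.7 × 24290/24410 = 13.63 V.
Then V_B = V_A × (R3‖R_L)/(R2 + R3‖R_L) = 13.63 × 18880/24290 = 10.6 V.

V ≈ 10.6 V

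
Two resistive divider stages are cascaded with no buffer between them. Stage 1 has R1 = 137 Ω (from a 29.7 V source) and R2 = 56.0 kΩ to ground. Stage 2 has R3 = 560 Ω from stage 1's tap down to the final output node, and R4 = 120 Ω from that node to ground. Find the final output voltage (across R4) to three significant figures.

Stage 2 presents R3+R4 = 680.0 Ω as a load on stage 1's tap.
Stage 1's lower leg becomes R2‖(R3+R4) = 671.8 Ω, so V_mid = 29.7 × 671.8/808.8 = 24.67 V.
Stage 2 is itself unloaded: V_out = V_mid × R4/(R3+R4) = 24.67 × 120/680.0 = 4.35 V.

V_out ≈ 4.35 V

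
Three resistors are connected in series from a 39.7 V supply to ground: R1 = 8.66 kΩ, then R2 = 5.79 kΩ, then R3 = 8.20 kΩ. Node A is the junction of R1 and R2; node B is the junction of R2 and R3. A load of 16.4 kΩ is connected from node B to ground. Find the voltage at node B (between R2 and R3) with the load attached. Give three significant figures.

At node B, R3 is in parallel with the load: R3‖R_L = 5.467 kΩ.
Below node A the resistance is R2 + (R3‖R_L) = 11.26 kΩ, so V_A = 39.7 × 11.26/19.92 = 22.44 V.
Then V_B = V_A × (R3‖R_L)/(R2 + R3‖R_L) = 22.44 × 5.467/11.26 = 10.9 V.

V ≈ 10.9 V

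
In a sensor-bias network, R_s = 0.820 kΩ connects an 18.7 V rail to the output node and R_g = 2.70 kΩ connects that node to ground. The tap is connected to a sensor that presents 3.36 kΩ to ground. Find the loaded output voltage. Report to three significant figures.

V_out ≈ 12.1 V

The load sits in parallel with R_g: R_g‖R_L = (2700 × 3360) / (2700 + 3360) = 1497 Ω.
V_out = 18.7 × 1497 / (820 + 1497) = 18.7 × 1497/2317 = 12.1 V.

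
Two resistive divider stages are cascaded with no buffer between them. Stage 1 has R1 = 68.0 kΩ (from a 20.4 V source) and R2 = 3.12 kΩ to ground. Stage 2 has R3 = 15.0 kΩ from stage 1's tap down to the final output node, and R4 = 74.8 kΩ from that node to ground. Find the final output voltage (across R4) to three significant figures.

V_out ≈ 0.721 V

Stage 2 presents R3+R4 = 89.80 kΩ as a load on stage 1's tap.
Stage 1's lower leg becomes R2‖(R3+R4) = 3.015 kΩ, so V_mid = 20.4 × 3.015/71.02 = 0.8662 V.
Stage 2 is itself unloaded: V_out = V_mid × R4/(R3+R4) = 0.8662 × 74.8/89.80 = 0.721 V.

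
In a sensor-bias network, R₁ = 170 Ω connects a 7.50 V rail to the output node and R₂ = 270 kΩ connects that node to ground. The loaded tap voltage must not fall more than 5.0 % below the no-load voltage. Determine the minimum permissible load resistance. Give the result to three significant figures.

Output resistance R_th = R₁‖R₂ = (170 × 270000)/270200 = 169.9 Ω.
The fractional drop is R_th/(R_th + R_L); requiring this ≤ 0.0500 gives R_L ≥ R_th(1/0.0500 − 1) = 169.9 × 19.00 = 3.23 kΩ.

R_L(min) ≈ 3.23 kΩ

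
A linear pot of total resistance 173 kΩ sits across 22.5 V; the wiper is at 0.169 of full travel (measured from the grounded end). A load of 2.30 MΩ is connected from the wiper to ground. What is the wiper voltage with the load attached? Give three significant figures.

V ≈ 3.76 V

The wiper splits the pot into (1−α)R = 143.8 kΩ above and αR = 29.24 kΩ below.
Lower section ‖ load = 28.87 kΩ.
V_wiper = 22.5 × 28.87/(143.8 + 28.87) = 3.76 V.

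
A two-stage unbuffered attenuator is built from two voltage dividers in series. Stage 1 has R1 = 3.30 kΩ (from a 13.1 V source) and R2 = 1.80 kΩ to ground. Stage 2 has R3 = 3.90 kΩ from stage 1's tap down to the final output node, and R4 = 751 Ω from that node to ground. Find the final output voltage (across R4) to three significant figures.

V_out ≈ 0.597 V

Stage 2 presents R3+R4 = 4651 Ω as a load on stage 1's tap.
Stage 1's lower leg becomes R2‖(R3+R4) = 1298 Ω, so V_mid = 13.1 × 1298/4598 = 3.698 V.
Stage 2 is itself unloaded: V_out = V_mid × R4/(R3+R4) = 3.698 × 751/4651 = 0.597 V.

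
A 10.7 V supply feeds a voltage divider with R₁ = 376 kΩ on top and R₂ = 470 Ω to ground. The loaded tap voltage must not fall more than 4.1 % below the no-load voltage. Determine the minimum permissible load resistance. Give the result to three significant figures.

Output resistance R_th = R₁‖R₂ = (376000 × 470)/376500 = 469.4 Ω.
The fractional drop is R_th/(R_th + R_L); requiring this ≤ 0.0410 gives R_L ≥ R_th(1/0.0410 − 1) = 469.4 × 23.39 = 11.0 kΩ.

R_L(min) ≈ 11.0 kΩ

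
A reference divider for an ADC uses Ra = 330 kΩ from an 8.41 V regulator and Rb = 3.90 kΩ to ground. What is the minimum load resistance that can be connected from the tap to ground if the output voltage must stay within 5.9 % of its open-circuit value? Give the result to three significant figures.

Output resistance R_th = Ra‖Rb = (330 × 3.90)/333.9 = 3.854 kΩ.
The fractional drop is R_th/(R_th + R_L); requiring this ≤ 0.0590 gives R_L ≥ R_th(1/0.0590 − 1) = 3.854 × 15.95 = 61.5 kΩ.

R_L(min) ≈ 61.5 kΩ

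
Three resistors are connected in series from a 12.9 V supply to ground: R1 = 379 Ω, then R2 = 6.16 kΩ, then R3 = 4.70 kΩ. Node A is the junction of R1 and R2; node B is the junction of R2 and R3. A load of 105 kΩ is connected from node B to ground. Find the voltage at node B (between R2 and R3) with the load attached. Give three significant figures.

V ≈ 5.26 V

At node B, R3 is in parallel with the load: R3‖R_L = 4499 Ω.
Below node A the resistance is R2 + (R3‖R_L) = 10660 Ω, so V_A = 12.9 × 10660/11040 = 12.46 V.
Then V_B = V_A × (R3‖R_L)/(R2 + R3‖R_L) = 12.46 × 4499/10660 = 5.26 V.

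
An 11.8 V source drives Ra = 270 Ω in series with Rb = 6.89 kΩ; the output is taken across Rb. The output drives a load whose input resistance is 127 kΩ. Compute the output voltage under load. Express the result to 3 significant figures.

The load sits in parallel with Rb: Rb‖R_L = (6890 × 127000) / (6890 + 127000) = 6535 Ω.
V_out = 11.8 × 6535 / (270 + 6535) = 11.8 × 6535/6805 = 11.3 V.
(Unloaded it would have been 11.4 V.)

V_out ≈ 11.3 V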